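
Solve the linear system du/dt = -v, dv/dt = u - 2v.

u(t) = C_1e^(-t) + C_2te^(-t) - C_2e^(-t), v(t) = C_1e^(-t) + C_2te^(-t) - 2C_2e^(-t)

Coefficient matrix A = [[0, -1], [1, -2]].
Characteristic polynomial det(A - λI) = λ^2 + 2λ + 1 = 0.
Single eigenvalue λ = -1 with algebraic multiplicity 2.
Eigenvector v = (1,1); generalized eigenvector w with (A-λI)w=v is (-1,-2).
General solution: e^(-t)[C_1·v + C_2·(t·v + w)].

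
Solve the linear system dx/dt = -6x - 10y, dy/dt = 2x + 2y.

x(t) = -K_1e^(-2t)sin(2t) - 2K_1e^(-2t)cos(2t) - 2K_2e^(-2t)sin(2t) + K_2e^(-2t)cos(2t), y(t) = K_1e^(-2t)cos(2t) + K_2e^(-2t)sin(2t)

Coefficient matrix A = [[-6, -10], [2, 2]].
Characteristic polynomial det(A - λI) = λ^2 + 4λ + 8 = 0.
Eigenvalues λ = -2 ± 2i (complex conjugate pair).
For λ=-2+2i: an eigenvector is (-2,1) - i(-1,0) = (-2 + i, 1).
A real fundamental pair from Re and Im of e^((-2+2i)t)v: X_1 = e^(-2t)(cos(2t)·(-2,1) + sin(2t)·(-1,0)), X_2 = e^(-2t)(sin(2t)·(-2,1) - cos(2t)·(-1,0)).
General solution: K_1X_1 + K_2X_2.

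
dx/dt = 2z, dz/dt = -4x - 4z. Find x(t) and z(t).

Coefficient matrix A = [[0, 2], [-4, -4]].
Characteristic polynomial det(A - λI) = λ^2 + 4λ + 8 = 0.
Eigenvalues λ = -2 ± 2i (complex conjugate pair).
For λ=-2+2i: an eigenvector is (1,-1) - i(0,-1) = (1, -1 + i).
A real fundamental pair from Re and Im of e^((-2+2i)t)v: X_1 = e^(-2t)(cos(2t)·(1,-1) + sin(2t)·(0,-1)), X_2 = e^(-2t)(sin(2t)·(1,-1) - cos(2t)·(0,-1)).
General solution: c_1X_1 + c_2X_2.

x(t) = c_1e^(-2t)cos(2t) + c_2e^(-2t)sin(2t), z(t) = -c_1e^(-2t)sin(2t) - c_1e^(-2t)cos(2t) - c_2e^(-2t)sin(2t) + c_2e^(-2t)cos(2t)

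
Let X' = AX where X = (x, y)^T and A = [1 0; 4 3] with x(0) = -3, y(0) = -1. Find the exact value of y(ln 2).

A = [[1,0],[4,3]]; eigenvalues λ = 3, 1.
Eigenvectors: (0,1) for λ=3, (-1,2) for λ=1.
From the initial condition, c_1 = -7, c_2 = 3.
y(ln 2) = (-7)(2^3)(1) + (3)(2^1)(2) = -44.

-44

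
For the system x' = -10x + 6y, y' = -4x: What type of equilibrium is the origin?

stable node

A = [[-10,6],[-4,0]]; det(A-λI) = λ^2 + 10λ + 24.
λ = -4, -6: both negative.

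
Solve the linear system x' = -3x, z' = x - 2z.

x(t) = c_1e^(-3t), z(t) = -c_1e^(-3t) - c_2e^(-2t)

Coefficient matrix A = [[-3, 0], [1, -2]].
Characteristic polynomial det(A - λI) = λ^2 + 5λ + 6 = 0.
Eigenvalues λ = -3, -2.
For λ=-3: (A-λI) row 2 is [1, 1], so an eigenvector is (1, -1).
For λ=-2: (A-λI) row 1 is [-1, 0], so an eigenvector is (0, -1).
General solution: c_1e^(-3t)(1,-1) + c_2e^(-2t)(0,-1).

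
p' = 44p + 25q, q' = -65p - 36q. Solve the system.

Coefficient matrix A = [[44, 25], [-65, -36]].
Characteristic polynomial det(A - λI) = λ^2 - 8λ + 41 = 0.
Eigenvalues λ = 4 ± 5i (complex conjugate pair).
For λ=4+5i: an eigenvector is (2,-3) - i(1,-2) = (2 - i, -3 + 2i).
A real fundamental pair from Re and Im of e^((4+5i)t)v: X_1 = e^(4t)(cos(5t)·(2,-3) + sin(5t)·(1,-2)), X_2 = e^(4t)(sin(5t)·(2,-3) - cos(5t)·(1,-2)).
General solution: c_1X_1 + c_2X_2.

p(t) = c_1e^(4t)sin(5t) + 2c_1e^(4t)cos(5t) + 2c_2e^(4t)sin(5t) - c_2e^(4t)cos(5t), q(t) = -2c_1e^(4t)sin(5t) - 3c_1e^(4t)cos(5t) - 3c_2e^(4t)sin(5t) + 2c_2e^(4t)cos(5t)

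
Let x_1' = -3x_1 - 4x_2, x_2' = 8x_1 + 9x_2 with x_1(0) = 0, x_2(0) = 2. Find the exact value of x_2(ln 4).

A = [[-3,-4],[8,9]]; eigenvalues λ = 1, 5.
Eigenvectors: (1,-1) for λ=1, (-1,2) for λ=5.
From the initial condition, c_1 = 2, c_2 = 2.
x_2(ln 4) = (2)(4^1)(-1) + (2)(4^5)(2) = 4088.

4088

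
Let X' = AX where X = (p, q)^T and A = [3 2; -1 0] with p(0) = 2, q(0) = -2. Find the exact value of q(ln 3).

-6

A = [[3,2],[-1,0]]; eigenvalues λ = 2, 1.
Eigenvectors: (2,-1) for λ=2, (1,-1) for λ=1.
From the initial condition, c_1 = 0, c_2 = 2.
q(ln 3) = (0)(3^2)(-1) + (2)(3^1)(-1) = -6.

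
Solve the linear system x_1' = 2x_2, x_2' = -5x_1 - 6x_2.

Coefficient matrix A = [[0, 2], [-5, -6]].
Characteristic polynomial det(A - λI) = λ^2 + 6λ + 10 = 0.
Eigenvalues λ = -3 ± i (complex conjugate pair).
For λ=-3+i: an eigenvector is (-1,2) - i(1,-1) = (-1 - i, 2 + i).
A real fundamental pair from Re and Im of e^((-3+i)t)v: X_1 = e^(-3t)(cos(t)·(-1,2) + sin(t)·(1,-1)), X_2 = e^(-3t)(sin(t)·(-1,2) - cos(t)·(1,-1)).
General solution: C_1X_1 + C_2X_2.

x_1(t) = C_1e^(-3t)sin(t) - C_1e^(-3t)cos(t) - C_2e^(-3t)sin(t) - C_2e^(-3t)cos(t), x_2(t) = -C_1e^(-3t)sin(t) + 2C_1e^(-3t)cos(t) + 2C_2e^(-3t)sin(t) + C_2e^(-3t)cos(t)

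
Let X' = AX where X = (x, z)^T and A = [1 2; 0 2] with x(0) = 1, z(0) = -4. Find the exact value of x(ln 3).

-45

A = [[1,2],[0,2]]; eigenvalues λ = 2, 1.
Eigenvectors: (-2,-1) for λ=2, (-1,0) for λ=1.
From the initial condition, c_1 = 4, c_2 = -9.
x(ln 3) = (4)(3^2)(-2) + (-9)(3^1)(-1) = -45.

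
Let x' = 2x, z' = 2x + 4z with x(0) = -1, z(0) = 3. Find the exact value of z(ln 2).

A = [[2,0],[2,4]]; eigenvalues λ = 4, 2.
Eigenvectors: (0,1) for λ=4, (1,-1) for λ=2.
From the initial condition, c_1 = 2, c_2 = -1.
z(ln 2) = (2)(2^4)(1) + (-1)(2^2)(-1) = 36.

36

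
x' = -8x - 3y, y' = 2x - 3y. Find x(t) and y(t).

x(t) = c_1e^(-5t) + 3c_2e^(-6t), y(t) = -c_1e^(-5t) - 2c_2e^(-6t)

Coefficient matrix A = [[-8, -3], [2, -3]].
Characteristic polynomial det(A - λI) = λ^2 + 11λ + 30 = 0.
Eigenvalues λ = -5, -6.
For λ=-5: (A-λI) row 1 is [-3, -3], so an eigenvector is (1, -1).
For λ=-6: (A-λI) row 1 is [-2, -3], so an eigenvector is (3, -2).
General solution: c_1e^(-5t)(1,-1) + c_2e^(-6t)(3,-2).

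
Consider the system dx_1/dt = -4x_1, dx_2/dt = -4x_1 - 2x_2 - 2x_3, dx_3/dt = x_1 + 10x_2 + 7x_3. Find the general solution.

x_1(t) = K_3e^(-4t), x_2(t) = -2K_1e^(3t) + K_2e^(2t) + K_3e^(-4t), x_3(t) = 5K_1e^(3t) - 2K_2e^(2t) - K_3e^(-4t)

Coefficient matrix A = [[-4, 0, 0], [-4, -2, -2], [1, 10, 7]].
det(A - λI) = 0 gives eigenvalues λ = 3, 2, -4.
For λ=3: eigenvector (0,-2,5).
For λ=2: eigenvector (0,1,-2).
For λ=-4: eigenvector (1,1,-1).
General solution: K_1e^(3t)(0,-2,5) + K_2e^(2t)(0,1,-2) + K_3e^(-4t)(1,1,-1).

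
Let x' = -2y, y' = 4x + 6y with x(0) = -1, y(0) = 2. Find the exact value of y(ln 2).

32

A = [[0,-2],[4,6]]; eigenvalues λ = 2, 4.
Eigenvectors: (-1,1) for λ=2, (1,-2) for λ=4.
From the initial condition, c_1 = 0, c_2 = -1.
y(ln 2) = (0)(2^2)(1) + (-1)(2^4)(-2) = 32.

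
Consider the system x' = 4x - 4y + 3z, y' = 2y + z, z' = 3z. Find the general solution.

Coefficient matrix A = [[4, -4, 3], [0, 2, 1], [0, 0, 3]].
det(A - λI) = 0 gives eigenvalues λ = 2, 3, 4.
For λ=2: eigenvector (-2,-1,0).
For λ=3: eigenvector (1,1,1).
For λ=4: eigenvector (1,0,0).
General solution: C_1e^(2t)(-2,-1,0) + C_2e^(3t)(1,1,1) + C_3e^(4t)(1,0,0).

x(t) = -2C_1e^(2t) + C_2e^(3t) + C_3e^(4t), y(t) = -C_1e^(2t) + C_2e^(3t), z(t) = C_2e^(3t)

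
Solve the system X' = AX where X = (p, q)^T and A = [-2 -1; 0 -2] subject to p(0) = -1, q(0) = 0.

Coefficient matrix A = [[-2, -1], [0, -2]].
Characteristic polynomial det(A - λI) = λ^2 + 4λ + 4 = 0.
Single eigenvalue λ = -2 with algebraic multiplicity 2.
Eigenvector v = (1,0); generalized eigenvector w with (A-λI)w=v is (-2,-1).
General solution: e^(-2t)[K_1·v + K_2·(t·v + w)].
Applying p(0)=-1, q(0)=0 gives K_1=-1, K_2=0.

p(t) = -e^(-2t), q(t) = 0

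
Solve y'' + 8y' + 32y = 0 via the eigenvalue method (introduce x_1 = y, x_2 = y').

Let x_1 = y, x_2 = y'. Then x_1' = x_2 and x_2' = -32x_1 - 8x_2.
A = [[0,1],[-32,-8]]; det(A-λI) = λ^2 + 8λ + 32.
Eigenvalues λ = -4 ± 4i.

y(t) = K_1e^(-4t)cos(4t) + K_2e^(-4t)sin(4t)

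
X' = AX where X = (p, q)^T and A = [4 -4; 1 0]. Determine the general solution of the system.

p(t) = 2K_1e^(2t) + 2K_2te^(2t) + K_2e^(2t), q(t) = K_1e^(2t) + K_2te^(2t)

Coefficient matrix A = [[4, -4], [1, 0]].
Characteristic polynomial det(A - λI) = λ^2 - 4λ + 4 = 0.
Single eigenvalue λ = 2 with algebraic multiplicity 2.
Eigenvector v = (2,1); generalized eigenvector w with (A-λI)w=v is (1,0).
General solution: e^(2t)[K_1·v + K_2·(t·v + w)].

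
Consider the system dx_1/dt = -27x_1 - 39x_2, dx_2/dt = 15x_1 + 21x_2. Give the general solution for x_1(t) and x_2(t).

Coefficient matrix A = [[-27, -39], [15, 21]].
Characteristic polynomial det(A - λI) = λ^2 + 6λ + 18 = 0.
Eigenvalues λ = -3 ± 3i (complex conjugate pair).
For λ=-3+3i: an eigenvector is (-2,1) - i(3,-2) = (-2 - 3i, 1 + 2i).
A real fundamental pair from Re and Im of e^((-3+3i)t)v: X_1 = e^(-3t)(cos(3t)·(-2,1) + sin(3t)·(3,-2)), X_2 = e^(-3t)(sin(3t)·(-2,1) - cos(3t)·(3,-2)).
General solution: c_1X_1 + c_2X_2.

x_1(t) = 3c_1e^(-3t)sin(3t) - 2c_1e^(-3t)cos(3t) - 2c_2e^(-3t)sin(3t) - 3c_2e^(-3t)cos(3t), x_2(t) = -2c_1e^(-3t)sin(3t) + c_1e^(-3t)cos(3t) + c_2e^(-3t)sin(3t) + 2c_2e^(-3t)cos(3t)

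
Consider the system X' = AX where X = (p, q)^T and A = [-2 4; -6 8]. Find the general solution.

Coefficient matrix A = [[-2, 4], [-6, 8]].
Characteristic polynomial det(A - λI) = λ^2 - 6λ + 8 = 0.
Eigenvalues λ = 2, 4.
For λ=2: (A-λI) row 1 is [-4, 4], so an eigenvector is (1, 1).
For λ=4: (A-λI) row 1 is [-6, 4], so an eigenvector is (-2, -3).
General solution: K_1e^(2t)(1,1) + K_2e^(4t)(-2,-3).

p(t) = K_1e^(2t) - 2K_2e^(4t), q(t) = K_1e^(2t) - 3K_2e^(4t)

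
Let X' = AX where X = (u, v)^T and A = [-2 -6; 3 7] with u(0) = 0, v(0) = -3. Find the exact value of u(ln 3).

468

A = [[-2,-6],[3,7]]; eigenvalues λ = 1, 4.
Eigenvectors: (2,-1) for λ=1, (-1,1) for λ=4.
From the initial condition, c_1 = -3, c_2 = -6.
u(ln 3) = (-3)(3^1)(2) + (-6)(3^4)(-1) = 468.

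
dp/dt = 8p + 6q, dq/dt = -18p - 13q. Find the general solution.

Coefficient matrix A = [[8, 6], [-18, -13]].
Characteristic polynomial det(A - λI) = λ^2 + 5λ + 4 = 0.
Eigenvalues λ = -1, -4.
For λ=-1: (A-λI) row 1 is [9, 6], so an eigenvector is (-2, 3).
For λ=-4: (A-λI) row 1 is [12, 6], so an eigenvector is (-1, 2).
General solution: K_1e^(-t)(-2,3) + K_2e^(-4t)(-1,2).

p(t) = -2K_1e^(-t) - K_2e^(-4t), q(t) = 3K_1e^(-t) + 2K_2e^(-4t)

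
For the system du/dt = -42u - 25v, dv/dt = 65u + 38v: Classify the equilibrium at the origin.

A = [[-42,-25],[65,38]]; det(A-λI) = λ^2 + 4λ + 29.
λ = -2 ± 5i: negative real part.

stable spiral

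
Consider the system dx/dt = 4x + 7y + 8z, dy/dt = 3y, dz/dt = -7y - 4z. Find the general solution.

x(t) = C_1e^(4t) + C_2e^(3t) - C_3e^(-4t), y(t) = C_2e^(3t), z(t) = -C_2e^(3t) + C_3e^(-4t)

Coefficient matrix A = [[4, 7, 8], [0, 3, 0], [0, -7, -4]].
det(A - λI) = 0 gives eigenvalues λ = 4, 3, -4.
For λ=4: eigenvector (1,0,0).
For λ=3: eigenvector (1,1,-1).
For λ=-4: eigenvector (-1,0,1).
General solution: C_1e^(4t)(1,0,0) + C_2e^(3t)(1,1,-1) + C_3e^(-4t)(-1,0,1).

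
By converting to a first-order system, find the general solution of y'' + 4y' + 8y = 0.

Let x_1 = y, x_2 = y'. Then x_1' = x_2 and x_2' = -8x_1 - 4x_2.
A = [[0,1],[-8,-4]]; det(A-λI) = λ^2 + 4λ + 8.
Eigenvalues λ = -2 ± 2i.

y(t) = c_1e^(-2t)cos(2t) + c_2e^(-2t)sin(2t)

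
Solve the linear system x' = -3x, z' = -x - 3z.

x(t) = c_2e^(-3t), z(t) = -c_1e^(-3t) - c_2te^(-3t) - 3c_2e^(-3t)

Coefficient matrix A = [[-3, 0], [-1, -3]].
Characteristic polynomial det(A - λI) = λ^2 + 6λ + 9 = 0.
Single eigenvalue λ = -3 with algebraic multiplicity 2.
Eigenvector v = (0,-1); generalized eigenvector w with (A-λI)w=v is (1,-3).
General solution: e^(-3t)[c_1·v + c_2·(t·v + w)].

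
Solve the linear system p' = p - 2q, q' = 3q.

p(t) = -C_1e^(3t) + C_2e^(t), q(t) = C_1e^(3t)

Coefficient matrix A = [[1, -2], [0, 3]].
Characteristic polynomial det(A - λI) = λ^2 - 4λ + 3 = 0.
Eigenvalues λ = 3, 1.
For λ=3: (A-λI) row 1 is [-2, -2], so an eigenvector is (-1, 1).
For λ=1: (A-λI) row 1 is [0, -2], so an eigenvector is (1, 0).
General solution: C_1e^(3t)(-1,1) + C_2e^(t)(1,0).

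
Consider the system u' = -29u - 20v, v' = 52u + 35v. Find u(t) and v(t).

Coefficient matrix A = [[-29, -20], [52, 35]].
Characteristic polynomial det(A - λI) = λ^2 - 6λ + 25 = 0.
Eigenvalues λ = 3 ± 4i (complex conjugate pair).
For λ=3+4i: an eigenvector is (-1,2) - i(-2,3) = (-1 + 2i, 2 - 3i).
A real fundamental pair from Re and Im of e^((3+4i)t)v: X_1 = e^(3t)(cos(4t)·(-1,2) + sin(4t)·(-2,3)), X_2 = e^(3t)(sin(4t)·(-1,2) - cos(4t)·(-2,3)).
General solution: C_1X_1 + C_2X_2.

u(t) = -2C_1e^(3t)sin(4t) - C_1e^(3t)cos(4t) - C_2e^(3t)sin(4t) + 2C_2e^(3t)cos(4t), v(t) = 3C_1e^(3t)sin(4t) + 2C_1e^(3t)cos(4t) + 2C_2e^(3t)sin(4t) - 3C_2e^(3t)cos(4t)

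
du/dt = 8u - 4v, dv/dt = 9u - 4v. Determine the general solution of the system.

u(t) = -2c_1e^(2t) - 2c_2te^(2t) - c_2e^(2t), v(t) = -3c_1e^(2t) - 3c_2te^(2t) - c_2e^(2t)

Coefficient matrix A = [[8, -4], [9, -4]].
Characteristic polynomial det(A - λI) = λ^2 - 4λ + 4 = 0.
Single eigenvalue λ = 2 with algebraic multiplicity 2.
Eigenvector v = (-2,-3); generalized eigenvector w with (A-λI)w=v is (-1,-1).
General solution: e^(2t)[c_1·v + c_2·(t·v + w)].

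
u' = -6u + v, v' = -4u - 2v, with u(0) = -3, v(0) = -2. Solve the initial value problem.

Coefficient matrix A = [[-6, 1], [-4, -2]].
Characteristic polynomial det(A - λI) = λ^2 + 8λ + 16 = 0.
Single eigenvalue λ = -4 with algebraic multiplicity 2.
Eigenvector v = (-1,-2); generalized eigenvector w with (A-λI)w=v is (0,-1).
General solution: e^(-4t)[C_1·v + C_2·(t·v + w)].
Applying u(0)=-3, v(0)=-2 gives C_1=3, C_2=-4.

u(t) = 4te^(-4t) - 3e^(-4t), v(t) = 8te^(-4t) - 2e^(-4t)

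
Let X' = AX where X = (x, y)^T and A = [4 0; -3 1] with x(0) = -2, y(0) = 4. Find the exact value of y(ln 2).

A = [[4,0],[-3,1]]; eigenvalues λ = 4, 1.
Eigenvectors: (1,-1) for λ=4, (0,1) for λ=1.
From the initial condition, c_1 = -2, c_2 = 2.
y(ln 2) = (-2)(2^4)(-1) + (2)(2^1)(1) = 36.

36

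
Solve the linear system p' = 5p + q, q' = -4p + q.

Coefficient matrix A = [[5, 1], [-4, 1]].
Characteristic polynomial det(A - λI) = λ^2 - 6λ + 9 = 0.
Single eigenvalue λ = 3 with algebraic multiplicity 2.
Eigenvector v = (1,-2); generalized eigenvector w with (A-λI)w=v is (0,1).
General solution: e^(3t)[C_1·v + C_2·(t·v + w)].

p(t) = C_1e^(3t) + C_2te^(3t), q(t) = -2C_1e^(3t) - 2C_2te^(3t) + C_2e^(3t)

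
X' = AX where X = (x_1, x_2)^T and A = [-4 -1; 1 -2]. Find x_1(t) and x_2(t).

Coefficient matrix A = [[-4, -1], [1, -2]].
Characteristic polynomial det(A - λI) = λ^2 + 6λ + 9 = 0.
Single eigenvalue λ = -3 with algebraic multiplicity 2.
Eigenvector v = (-1,1); generalized eigenvector w with (A-λI)w=v is (0,1).
General solution: e^(-3t)[c_1·v + c_2·(t·v + w)].

x_1(t) = -c_1e^(-3t) - c_2te^(-3t), x_2(t) = c_1e^(-3t) + c_2te^(-3t) + c_2e^(-3t)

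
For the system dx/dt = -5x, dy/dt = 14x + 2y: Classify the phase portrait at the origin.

A = [[-5,0],[14,2]]; det(A-λI) = λ^2 + 3λ - 10.
λ = 2, -5: opposite signs.

saddle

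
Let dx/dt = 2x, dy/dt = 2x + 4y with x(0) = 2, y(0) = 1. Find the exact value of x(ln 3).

18

A = [[2,0],[2,4]]; eigenvalues λ = 4, 2.
Eigenvectors: (0,1) for λ=4, (-1,1) for λ=2.
From the initial condition, c_1 = 3, c_2 = -2.
x(ln 3) = (3)(3^4)(0) + (-2)(3^2)(-1) = 18.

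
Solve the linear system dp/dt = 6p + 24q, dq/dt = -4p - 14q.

Coefficient matrix A = [[6, 24], [-4, -14]].
Characteristic polynomial det(A - λI) = λ^2 + 8λ + 12 = 0.
Eigenvalues λ = -2, -6.
For λ=-2: (A-λI) row 1 is [8, 24], so an eigenvector is (-3, 1).
For λ=-6: (A-λI) row 1 is [12, 24], so an eigenvector is (2, -1).
General solution: K_1e^(-2t)(-3,1) + K_2e^(-6t)(2,-1).

p(t) = -3K_1e^(-2t) + 2K_2e^(-6t), q(t) = K_1e^(-2t) - K_2e^(-6t)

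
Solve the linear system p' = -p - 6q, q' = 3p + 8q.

Coefficient matrix A = [[-1, -6], [3, 8]].
Characteristic polynomial det(A - λI) = λ^2 - 7λ + 10 = 0.
Eigenvalues λ = 2, 5.
For λ=2: (A-λI) row 1 is [-3, -6], so an eigenvector is (2, -1).
For λ=5: (A-λI) row 1 is [-6, -6], so an eigenvector is (1, -1).
General solution: C_1e^(2t)(2,-1) + C_2e^(5t)(1,-1).

p(t) = 2C_1e^(2t) + C_2e^(5t), q(t) = -C_1e^(2t) - C_2e^(5t)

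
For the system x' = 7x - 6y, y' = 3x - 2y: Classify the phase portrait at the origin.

A = [[7,-6],[3,-2]]; det(A-λI) = λ^2 - 5λ + 4.
λ = 1, 4: both positive.

unstable node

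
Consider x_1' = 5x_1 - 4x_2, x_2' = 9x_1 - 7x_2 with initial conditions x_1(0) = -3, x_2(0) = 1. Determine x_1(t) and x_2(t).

Coefficient matrix A = [[5, -4], [9, -7]].
Characteristic polynomial det(A - λI) = λ^2 + 2λ + 1 = 0.
Single eigenvalue λ = -1 with algebraic multiplicity 2.
Eigenvector v = (2,3); generalized eigenvector w with (A-λI)w=v is (-1,-2).
General solution: e^(-t)[C_1·v + C_2·(t·v + w)].
Applying x_1(0)=-3, x_2(0)=1 gives C_1=-7, C_2=-11.

x_1(t) = -22te^(-t) - 3e^(-t), x_2(t) = -33te^(-t) + e^(-t)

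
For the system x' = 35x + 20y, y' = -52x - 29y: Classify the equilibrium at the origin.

A = [[35,20],[-52,-29]]; det(A-λI) = λ^2 - 6λ + 25.
λ = 3 ± 4i: positive real part.

unstable spiral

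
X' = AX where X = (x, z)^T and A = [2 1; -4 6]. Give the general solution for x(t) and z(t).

Coefficient matrix A = [[2, 1], [-4, 6]].
Characteristic polynomial det(A - λI) = λ^2 - 8λ + 16 = 0.
Single eigenvalue λ = 4 with algebraic multiplicity 2.
Eigenvector v = (-1,-2); generalized eigenvector w with (A-λI)w=v is (1,1).
General solution: e^(4t)[c_1·v + c_2·(t·v + w)].

x(t) = -c_1e^(4t) - c_2te^(4t) + c_2e^(4t), z(t) = -2c_1e^(4t) - 2c_2te^(4t) + c_2e^(4t)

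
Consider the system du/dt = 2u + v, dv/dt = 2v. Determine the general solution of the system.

Coefficient matrix A = [[2, 1], [0, 2]].
Characteristic polynomial det(A - λI) = λ^2 - 4λ + 4 = 0.
Single eigenvalue λ = 2 with algebraic multiplicity 2.
Eigenvector v = (-1,0); generalized eigenvector w with (A-λI)w=v is (-3,-1).
General solution: e^(2t)[C_1·v + C_2·(t·v + w)].

u(t) = -C_1e^(2t) - C_2te^(2t) - 3C_2e^(2t), v(t) = -C_2e^(2t)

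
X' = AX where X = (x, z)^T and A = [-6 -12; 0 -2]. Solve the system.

x(t) = c_1e^(-6t) + 3c_2e^(-2t), z(t) = -c_2e^(-2t)

Coefficient matrix A = [[-6, -12], [0, -2]].
Characteristic polynomial det(A - λI) = λ^2 + 8λ + 12 = 0.
Eigenvalues λ = -6, -2.
For λ=-6: (A-λI) row 1 is [0, -12], so an eigenvector is (1, 0).
For λ=-2: (A-λI) row 1 is [-4, -12], so an eigenvector is (3, -1).
General solution: c_1e^(-6t)(1,0) + c_2e^(-2t)(3,-1).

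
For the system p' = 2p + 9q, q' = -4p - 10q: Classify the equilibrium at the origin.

stable improper node

A = [[2,9],[-4,-10]]; det(A-λI) = λ^2 + 8λ + 16.
repeated λ = -4 with a single eigenvector.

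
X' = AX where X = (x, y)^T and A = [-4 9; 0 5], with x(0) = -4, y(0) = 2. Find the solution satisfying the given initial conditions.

Coefficient matrix A = [[-4, 9], [0, 5]].
Characteristic polynomial det(A - λI) = λ^2 - λ - 20 = 0.
Eigenvalues λ = 5, -4.
For λ=5: (A-λI) row 1 is [-9, 9], so an eigenvector is (1, 1).
For λ=-4: (A-λI) row 1 is [0, 9], so an eigenvector is (-1, 0).
General solution: C_1e^(5t)(1,1) + C_2e^(-4t)(-1,0).
Applying x(0)=-4, y(0)=2 gives C_1=2, C_2=6.

x(t) = 2e^(5t) - 6e^(-4t), y(t) = 2e^(5t)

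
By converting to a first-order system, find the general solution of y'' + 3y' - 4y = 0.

Let x_1 = y, x_2 = y'. Then x_1' = x_2 and x_2' = 4x_1 - 3x_2.
A = [[0,1],[4,-3]]; det(A-λI) = λ^2 + 3λ - 4.
Eigenvalues λ = 1, -4 with eigenvectors (1,1), (1,-4).

y(t) = C_1e^(t) + C_2e^(-4t)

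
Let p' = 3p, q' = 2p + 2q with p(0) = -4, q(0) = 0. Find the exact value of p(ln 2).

-32

A = [[3,0],[2,2]]; eigenvalues λ = 3, 2.
Eigenvectors: (-1,-2) for λ=3, (0,-1) for λ=2.
From the initial condition, c_1 = 4, c_2 = -8.
p(ln 2) = (4)(2^3)(-1) + (-8)(2^2)(0) = -32.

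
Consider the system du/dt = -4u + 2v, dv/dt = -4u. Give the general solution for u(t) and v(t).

u(t) = -C_1e^(-2t)cos(2t) - C_2e^(-2t)sin(2t), v(t) = C_1e^(-2t)sin(2t) - C_1e^(-2t)cos(2t) - C_2e^(-2t)sin(2t) - C_2e^(-2t)cos(2t)

Coefficient matrix A = [[-4, 2], [-4, 0]].
Characteristic polynomial det(A - λI) = λ^2 + 4λ + 8 = 0.
Eigenvalues λ = -2 ± 2i (complex conjugate pair).
For λ=-2+2i: an eigenvector is (-1,-1) - i(0,1) = (-1, -1 - i).
A real fundamental pair from Re and Im of e^((-2+2i)t)v: X_1 = e^(-2t)(cos(2t)·(-1,-1) + sin(2t)·(0,1)), X_2 = e^(-2t)(sin(2t)·(-1,-1) - cos(2t)·(0,1)).
General solution: C_1X_1 + C_2X_2.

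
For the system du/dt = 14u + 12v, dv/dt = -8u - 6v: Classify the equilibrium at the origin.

A = [[14,12],[-8,-6]]; det(A-λI) = λ^2 - 8λ + 12.
λ = 6, 2: both positive.

unstable node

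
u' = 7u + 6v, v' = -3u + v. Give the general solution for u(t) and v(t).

u(t) = -K_1e^(4t)sin(3t) - K_1e^(4t)cos(3t) - K_2e^(4t)sin(3t) + K_2e^(4t)cos(3t), v(t) = K_1e^(4t)sin(3t) - K_2e^(4t)cos(3t)

Coefficient matrix A = [[7, 6], [-3, 1]].
Characteristic polynomial det(A - λI) = λ^2 - 8λ + 25 = 0.
Eigenvalues λ = 4 ± 3i (complex conjugate pair).
For λ=4+3i: an eigenvector is (-1,0) - i(-1,1) = (-1 + i, 0 - i).
A real fundamental pair from Re and Im of e^((4+3i)t)v: X_1 = e^(4t)(cos(3t)·(-1,0) + sin(3t)·(-1,1)), X_2 = e^(4t)(sin(3t)·(-1,0) - cos(3t)·(-1,1)).
General solution: K_1X_1 + K_2X_2.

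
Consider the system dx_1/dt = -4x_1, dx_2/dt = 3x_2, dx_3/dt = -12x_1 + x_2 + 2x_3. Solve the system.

Coefficient matrix A = [[-4, 0, 0], [0, 3, 0], [-12, 1, 2]].
det(A - λI) = 0 gives eigenvalues λ = 3, -4, 2.
For λ=3: eigenvector (0,1,1).
For λ=-4: eigenvector (1,0,2).
For λ=2: eigenvector (0,0,1).
General solution: C_1e^(3t)(0,1,1) + C_2e^(-4t)(1,0,2) + C_3e^(2t)(0,0,1).

x_1(t) = C_2e^(-4t), x_2(t) = C_1e^(3t), x_3(t) = C_1e^(3t) + 2C_2e^(-4t) + C_3e^(2t)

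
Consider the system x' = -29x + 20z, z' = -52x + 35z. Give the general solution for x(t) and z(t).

x(t) = C_1e^(3t)sin(4t) - 2C_1e^(3t)cos(4t) - 2C_2e^(3t)sin(4t) - C_2e^(3t)cos(4t), z(t) = 2C_1e^(3t)sin(4t) - 3C_1e^(3t)cos(4t) - 3C_2e^(3t)sin(4t) - 2C_2e^(3t)cos(4t)

Coefficient matrix A = [[-29, 20], [-52, 35]].
Characteristic polynomial det(A - λI) = λ^2 - 6λ + 25 = 0.
Eigenvalues λ = 3 ± 4i (complex conjugate pair).
For λ=3+4i: an eigenvector is (-2,-3) - i(1,2) = (-2 - i, -3 - 2i).
A real fundamental pair from Re and Im of e^((3+4i)t)v: X_1 = e^(3t)(cos(4t)·(-2,-3) + sin(4t)·(1,2)), X_2 = e^(3t)(sin(4t)·(-2,-3) - cos(4t)·(1,2)).
General solution: C_1X_1 + C_2X_2.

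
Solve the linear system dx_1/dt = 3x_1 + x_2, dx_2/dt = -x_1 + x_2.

x_1(t) = -K_1e^(2t) - K_2te^(2t) + K_2e^(2t), x_2(t) = K_1e^(2t) + K_2te^(2t) - 2K_2e^(2t)

Coefficient matrix A = [[3, 1], [-1, 1]].
Characteristic polynomial det(A - λI) = λ^2 - 4λ + 4 = 0.
Single eigenvalue λ = 2 with algebraic multiplicity 2.
Eigenvector v = (-1,1); generalized eigenvector w with (A-λI)w=v is (1,-2).
General solution: e^(2t)[K_1·v + K_2·(t·v + w)].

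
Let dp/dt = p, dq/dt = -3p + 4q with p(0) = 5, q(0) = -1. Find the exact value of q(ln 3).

-471

A = [[1,0],[-3,4]]; eigenvalues λ = 1, 4.
Eigenvectors: (-1,-1) for λ=1, (0,1) for λ=4.
From the initial condition, c_1 = -5, c_2 = -6.
q(ln 3) = (-5)(3^1)(-1) + (-6)(3^4)(1) = -471.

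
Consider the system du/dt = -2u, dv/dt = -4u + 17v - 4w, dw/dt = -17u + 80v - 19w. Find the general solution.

Coefficient matrix A = [[-2, 0, 0], [-4, 17, -4], [-17, 80, -19]].
det(A - λI) = 0 gives eigenvalues λ = -2, 1, -3.
For λ=-2: eigenvector (1,0,-1).
For λ=1: eigenvector (0,1,4).
For λ=-3: eigenvector (0,1,5).
General solution: c_1e^(-2t)(1,0,-1) + c_2e^(t)(0,1,4) + c_3e^(-3t)(0,1,5).

u(t) = c_1e^(-2t), v(t) = c_2e^(t) + c_3e^(-3t), w(t) = -c_1e^(-2t) + 4c_2e^(t) + 5c_3e^(-3t)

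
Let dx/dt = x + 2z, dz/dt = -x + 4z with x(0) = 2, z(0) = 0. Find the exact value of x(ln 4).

A = [[1,2],[-1,4]]; eigenvalues λ = 2, 3.
Eigenvectors: (2,1) for λ=2, (1,1) for λ=3.
From the initial condition, c_1 = 2, c_2 = -2.
x(ln 4) = (2)(4^2)(2) + (-2)(4^3)(1) = -64.

-64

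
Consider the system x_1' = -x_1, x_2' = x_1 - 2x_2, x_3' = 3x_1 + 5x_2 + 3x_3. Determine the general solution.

Coefficient matrix A = [[-1, 0, 0], [1, -2, 0], [3, 5, 3]].
det(A - λI) = 0 gives eigenvalues λ = -1, -2, 3.
For λ=-1: eigenvector (1,1,-2).
For λ=-2: eigenvector (0,1,-1).
For λ=3: eigenvector (0,0,1).
General solution: c_1e^(-t)(1,1,-2) + c_2e^(-2t)(0,1,-1) + c_3e^(3t)(0,0,1).

x_1(t) = c_1e^(-t), x_2(t) = c_1e^(-t) + c_2e^(-2t), x_3(t) = -2c_1e^(-t) - c_2e^(-2t) + c_3e^(3t)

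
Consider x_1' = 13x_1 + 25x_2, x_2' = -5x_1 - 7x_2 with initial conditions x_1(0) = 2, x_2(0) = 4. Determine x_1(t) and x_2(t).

x_1(t) = 24e^(3t)sin(5t) + 2e^(3t)cos(5t), x_2(t) = -10e^(3t)sin(5t) + 4e^(3t)cos(5t)

Coefficient matrix A = [[13, 25], [-5, -7]].
Characteristic polynomial det(A - λI) = λ^2 - 6λ + 34 = 0.
Eigenvalues λ = 3 ± 5i (complex conjugate pair).
For λ=3+5i: an eigenvector is (1,0) - i(2,-1) = (1 - 2i, 0 + i).
A real fundamental pair from Re and Im of e^((3+5i)t)v: X_1 = e^(3t)(cos(5t)·(1,0) + sin(5t)·(2,-1)), X_2 = e^(3t)(sin(5t)·(1,0) - cos(5t)·(2,-1)).
General solution: K_1X_1 + K_2X_2.
Applying x_1(0)=2, x_2(0)=4 gives K_1=10, K_2=4.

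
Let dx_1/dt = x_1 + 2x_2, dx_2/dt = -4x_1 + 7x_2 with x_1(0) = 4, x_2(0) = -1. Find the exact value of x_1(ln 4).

A = [[1,2],[-4,7]]; eigenvalues λ = 5, 3.
Eigenvectors: (-1,-2) for λ=5, (1,1) for λ=3.
From the initial condition, c_1 = 5, c_2 = 9.
x_1(ln 4) = (5)(4^5)(-1) + (9)(4^3)(1) = -4544.

-4544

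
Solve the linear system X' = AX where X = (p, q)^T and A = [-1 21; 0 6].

p(t) = -3K_1e^(6t) - K_2e^(-t), q(t) = -K_1e^(6t)

Coefficient matrix A = [[-1, 21], [0, 6]].
Characteristic polynomial det(A - λI) = λ^2 - 5λ - 6 = 0.
Eigenvalues λ = 6, -1.
For λ=6: (A-λI) row 1 is [-7, 21], so an eigenvector is (-3, -1).
For λ=-1: (A-λI) row 1 is [0, 21], so an eigenvector is (-1, 0).
General solution: K_1e^(6t)(-3,-1) + K_2e^(-t)(-1,0).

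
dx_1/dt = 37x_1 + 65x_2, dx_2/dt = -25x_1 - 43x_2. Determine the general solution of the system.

x_1(t) = 3c_1e^(-3t)sin(5t) + 2c_1e^(-3t)cos(5t) + 2c_2e^(-3t)sin(5t) - 3c_2e^(-3t)cos(5t), x_2(t) = -2c_1e^(-3t)sin(5t) - c_1e^(-3t)cos(5t) - c_2e^(-3t)sin(5t) + 2c_2e^(-3t)cos(5t)

Coefficient matrix A = [[37, 65], [-25, -43]].
Characteristic polynomial det(A - λI) = λ^2 + 6λ + 34 = 0.
Eigenvalues λ = -3 ± 5i (complex conjugate pair).
For λ=-3+5i: an eigenvector is (2,-1) - i(3,-2) = (2 - 3i, -1 + 2i).
A real fundamental pair from Re and Im of e^((-3+5i)t)v: X_1 = e^(-3t)(cos(5t)·(2,-1) + sin(5t)·(3,-2)), X_2 = e^(-3t)(sin(5t)·(2,-1) - cos(5t)·(3,-2)).
General solution: c_1X_1 + c_2X_2.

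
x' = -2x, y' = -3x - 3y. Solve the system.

x(t) = -K_2e^(-2t), y(t) = K_1e^(-3t) + 3K_2e^(-2t)

Coefficient matrix A = [[-2, 0], [-3, -3]].
Characteristic polynomial det(A - λI) = λ^2 + 5λ + 6 = 0.
Eigenvalues λ = -3, -2.
For λ=-3: (A-λI) row 1 is [1, 0], so an eigenvector is (0, 1).
For λ=-2: (A-λI) row 2 is [-3, -1], so an eigenvector is (-1, 3).
General solution: K_1e^(-3t)(0,1) + K_2e^(-2t)(-1,3).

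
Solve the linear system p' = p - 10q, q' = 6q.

Coefficient matrix A = [[1, -10], [0, 6]].
Characteristic polynomial det(A - λI) = λ^2 - 7λ + 6 = 0.
Eigenvalues λ = 1, 6.
For λ=1: (A-λI) row 1 is [0, -10], so an eigenvector is (-1, 0).
For λ=6: (A-λI) row 1 is [-5, -10], so an eigenvector is (2, -1).
General solution: K_1e^(t)(-1,0) + K_2e^(6t)(2,-1).

p(t) = -K_1e^(t) + 2K_2e^(6t), q(t) = -K_2e^(6t)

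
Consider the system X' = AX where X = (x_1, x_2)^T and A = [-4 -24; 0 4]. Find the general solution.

Coefficient matrix A = [[-4, -24], [0, 4]].
Characteristic polynomial det(A - λI) = λ^2 - 16 = 0.
Eigenvalues λ = -4, 4.
For λ=-4: (A-λI) row 1 is [0, -24], so an eigenvector is (-1, 0).
For λ=4: (A-λI) row 1 is [-8, -24], so an eigenvector is (-3, 1).
General solution: c_1e^(-4t)(-1,0) + c_2e^(4t)(-3,1).

x_1(t) = -c_1e^(-4t) - 3c_2e^(4t), x_2(t) = c_2e^(4t)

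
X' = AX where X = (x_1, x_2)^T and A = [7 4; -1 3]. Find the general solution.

Coefficient matrix A = [[7, 4], [-1, 3]].
Characteristic polynomial det(A - λI) = λ^2 - 10λ + 25 = 0.
Single eigenvalue λ = 5 with algebraic multiplicity 2.
Eigenvector v = (2,-1); generalized eigenvector w with (A-λI)w=v is (3,-1).
General solution: e^(5t)[c_1·v + c_2·(t·v + w)].

x_1(t) = 2c_1e^(5t) + 2c_2te^(5t) + 3c_2e^(5t), x_2(t) = -c_1e^(5t) - c_2te^(5t) - c_2e^(5t)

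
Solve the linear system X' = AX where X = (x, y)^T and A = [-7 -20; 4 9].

x(t) = -K_1e^(t)sin(4t) - 2K_1e^(t)cos(4t) - 2K_2e^(t)sin(4t) + K_2e^(t)cos(4t), y(t) = K_1e^(t)cos(4t) + K_2e^(t)sin(4t)

Coefficient matrix A = [[-7, -20], [4, 9]].
Characteristic polynomial det(A - λI) = λ^2 - 2λ + 17 = 0.
Eigenvalues λ = 1 ± 4i (complex conjugate pair).
For λ=1+4i: an eigenvector is (-2,1) - i(-1,0) = (-2 + i, 1).
A real fundamental pair from Re and Im of e^((1+4i)t)v: X_1 = e^(t)(cos(4t)·(-2,1) + sin(4t)·(-1,0)), X_2 = e^(t)(sin(4t)·(-2,1) - cos(4t)·(-1,0)).
General solution: K_1X_1 + K_2X_2.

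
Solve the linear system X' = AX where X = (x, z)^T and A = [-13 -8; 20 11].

x(t) = -c_1e^(-t)sin(4t) - c_1e^(-t)cos(4t) - c_2e^(-t)sin(4t) + c_2e^(-t)cos(4t), z(t) = c_1e^(-t)sin(4t) + 2c_1e^(-t)cos(4t) + 2c_2e^(-t)sin(4t) - c_2e^(-t)cos(4t)

Coefficient matrix A = [[-13, -8], [20, 11]].
Characteristic polynomial det(A - λI) = λ^2 + 2λ + 17 = 0.
Eigenvalues λ = -1 ± 4i (complex conjugate pair).
For λ=-1+4i: an eigenvector is (-1,2) - i(-1,1) = (-1 + i, 2 - i).
A real fundamental pair from Re and Im of e^((-1+4i)t)v: X_1 = e^(-t)(cos(4t)·(-1,2) + sin(4t)·(-1,1)), X_2 = e^(-t)(sin(4t)·(-1,2) - cos(4t)·(-1,1)).
General solution: c_1X_1 + c_2X_2.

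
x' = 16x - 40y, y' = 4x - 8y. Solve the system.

Coefficient matrix A = [[16, -40], [4, -8]].
Characteristic polynomial det(A - λI) = λ^2 - 8λ + 32 = 0.
Eigenvalues λ = 4 ± 4i (complex conjugate pair).
For λ=4+4i: an eigenvector is (1,0) - i(3,1) = (1 - 3i, 0 - i).
A real fundamental pair from Re and Im of e^((4+4i)t)v: X_1 = e^(4t)(cos(4t)·(1,0) + sin(4t)·(3,1)), X_2 = e^(4t)(sin(4t)·(1,0) - cos(4t)·(3,1)).
General solution: K_1X_1 + K_2X_2.

x(t) = 3K_1e^(4t)sin(4t) + K_1e^(4t)cos(4t) + K_2e^(4t)sin(4t) - 3K_2e^(4t)cos(4t), y(t) = K_1e^(4t)sin(4t) - K_2e^(4t)cos(4t)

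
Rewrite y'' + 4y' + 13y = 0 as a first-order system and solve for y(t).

y(t) = C_1e^(-2t)cos(3t) + C_2e^(-2t)sin(3t)

Let x_1 = y, x_2 = y'. Then x_1' = x_2 and x_2' = -13x_1 - 4x_2.
A = [[0,1],[-13,-4]]; det(A-λI) = λ^2 + 4λ + 13.
Eigenvalues λ = -2 ± 3i.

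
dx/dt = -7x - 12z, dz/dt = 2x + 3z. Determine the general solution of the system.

x(t) = -3K_1e^(-3t) + 2K_2e^(-t), z(t) = K_1e^(-3t) - K_2e^(-t)

Coefficient matrix A = [[-7, -12], [2, 3]].
Characteristic polynomial det(A - λI) = λ^2 + 4λ + 3 = 0.
Eigenvalues λ = -3, -1.
For λ=-3: (A-λI) row 1 is [-4, -12], so an eigenvector is (-3, 1).
For λ=-1: (A-λI) row 1 is [-6, -12], so an eigenvector is (2, -1).
General solution: K_1e^(-3t)(-3,1) + K_2e^(-t)(2,-1).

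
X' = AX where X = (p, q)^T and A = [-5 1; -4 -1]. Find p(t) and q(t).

Coefficient matrix A = [[-5, 1], [-4, -1]].
Characteristic polynomial det(A - λI) = λ^2 + 6λ + 9 = 0.
Single eigenvalue λ = -3 with algebraic multiplicity 2.
Eigenvector v = (-1,-2); generalized eigenvector w with (A-λI)w=v is (2,3).
General solution: e^(-3t)[C_1·v + C_2·(t·v + w)].

p(t) = -C_1e^(-3t) - C_2te^(-3t) + 2C_2e^(-3t), q(t) = -2C_1e^(-3t) - 2C_2te^(-3t) + 3C_2e^(-3t)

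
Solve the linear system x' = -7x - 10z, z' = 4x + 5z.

Coefficient matrix A = [[-7, -10], [4, 5]].
Characteristic polynomial det(A - λI) = λ^2 + 2λ + 5 = 0.
Eigenvalues λ = -1 ± 2i (complex conjugate pair).
For λ=-1+2i: an eigenvector is (2,-1) - i(-1,1) = (2 + i, -1 - i).
A real fundamental pair from Re and Im of e^((-1+2i)t)v: X_1 = e^(-t)(cos(2t)·(2,-1) + sin(2t)·(-1,1)), X_2 = e^(-t)(sin(2t)·(2,-1) - cos(2t)·(-1,1)).
General solution: K_1X_1 + K_2X_2.

x(t) = -K_1e^(-t)sin(2t) + 2K_1e^(-t)cos(2t) + 2K_2e^(-t)sin(2t) + K_2e^(-t)cos(2t), z(t) = K_1e^(-t)sin(2t) - K_1e^(-t)cos(2t) - K_2e^(-t)sin(2t) - K_2e^(-t)cos(2t)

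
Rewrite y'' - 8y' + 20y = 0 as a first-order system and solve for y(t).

Let x_1 = y, x_2 = y'. Then x_1' = x_2 and x_2' = -20x_1 + 8x_2.
A = [[0,1],[-20,8]]; det(A-λI) = λ^2 - 8λ + 20.
Eigenvalues λ = 4 ± 2i.

y(t) = c_1e^(4t)cos(2t) + c_2e^(4t)sin(2t)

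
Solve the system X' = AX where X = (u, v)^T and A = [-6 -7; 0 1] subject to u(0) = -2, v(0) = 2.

u(t) = -2e^(t), v(t) = 2e^(t)

Coefficient matrix A = [[-6, -7], [0, 1]].
Characteristic polynomial det(A - λI) = λ^2 + 5λ - 6 = 0.
Eigenvalues λ = 1, -6.
For λ=1: (A-λI) row 1 is [-7, -7], so an eigenvector is (1, -1).
For λ=-6: (A-λI) row 1 is [0, -7], so an eigenvector is (1, 0).
General solution: C_1e^(t)(1,-1) + C_2e^(-6t)(1,0).
Applying u(0)=-2, v(0)=2 gives C_1=-2, C_2=0.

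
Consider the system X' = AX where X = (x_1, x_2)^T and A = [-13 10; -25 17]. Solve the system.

x_1(t) = C_1e^(2t)sin(5t) + C_1e^(2t)cos(5t) + C_2e^(2t)sin(5t) - C_2e^(2t)cos(5t), x_2(t) = C_1e^(2t)sin(5t) + 2C_1e^(2t)cos(5t) + 2C_2e^(2t)sin(5t) - C_2e^(2t)cos(5t)

Coefficient matrix A = [[-13, 10], [-25, 17]].
Characteristic polynomial det(A - λI) = λ^2 - 4λ + 29 = 0.
Eigenvalues λ = 2 ± 5i (complex conjugate pair).
For λ=2+5i: an eigenvector is (1,2) - i(1,1) = (1 - i, 2 - i).
A real fundamental pair from Re and Im of e^((2+5i)t)v: X_1 = e^(2t)(cos(5t)·(1,2) + sin(5t)·(1,1)), X_2 = e^(2t)(sin(5t)·(1,2) - cos(5t)·(1,1)).
General solution: C_1X_1 + C_2X_2.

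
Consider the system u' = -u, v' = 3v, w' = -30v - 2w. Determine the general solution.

u(t) = c_1e^(-t), v(t) = c_2e^(3t), w(t) = -6c_2e^(3t) + c_3e^(-2t)

Coefficient matrix A = [[-1, 0, 0], [0, 3, 0], [0, -30, -2]].
det(A - λI) = 0 gives eigenvalues λ = -1, 3, -2.
For λ=-1: eigenvector (1,0,0).
For λ=3: eigenvector (0,1,-6).
For λ=-2: eigenvector (0,0,1).
General solution: c_1e^(-t)(1,0,0) + c_2e^(3t)(0,1,-6) + c_3e^(-2t)(0,0,1).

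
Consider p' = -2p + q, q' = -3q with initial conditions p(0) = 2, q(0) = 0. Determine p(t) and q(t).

Coefficient matrix A = [[-2, 1], [0, -3]].
Characteristic polynomial det(A - λI) = λ^2 + 5λ + 6 = 0.
Eigenvalues λ = -2, -3.
For λ=-2: (A-λI) row 1 is [0, 1], so an eigenvector is (-1, 0).
For λ=-3: (A-λI) row 1 is [1, 1], so an eigenvector is (1, -1).
General solution: c_1e^(-2t)(-1,0) + c_2e^(-3t)(1,-1).
Applying p(0)=2, q(0)=0 gives c_1=-2, c_2=0.

p(t) = 2e^(-2t), q(t) = 0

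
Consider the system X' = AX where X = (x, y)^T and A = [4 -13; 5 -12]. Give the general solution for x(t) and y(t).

x(t) = -2C_1e^(-4t)sin(t) + 3C_1e^(-4t)cos(t) + 3C_2e^(-4t)sin(t) + 2C_2e^(-4t)cos(t), y(t) = -C_1e^(-4t)sin(t) + 2C_1e^(-4t)cos(t) + 2C_2e^(-4t)sin(t) + C_2e^(-4t)cos(t)

Coefficient matrix A = [[4, -13], [5, -12]].
Characteristic polynomial det(A - λI) = λ^2 + 8λ + 17 = 0.
Eigenvalues λ = -4 ± i (complex conjugate pair).
For λ=-4+i: an eigenvector is (3,2) - i(-2,-1) = (3 + 2i, 2 + i).
A real fundamental pair from Re and Im of e^((-4+i)t)v: X_1 = e^(-4t)(cos(t)·(3,2) + sin(t)·(-2,-1)), X_2 = e^(-4t)(sin(t)·(3,2) - cos(t)·(-2,-1)).
General solution: C_1X_1 + C_2X_2.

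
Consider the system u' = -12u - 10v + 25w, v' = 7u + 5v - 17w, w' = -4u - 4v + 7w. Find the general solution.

Coefficient matrix A = [[-12, -10, 25], [7, 5, -17], [-4, -4, 7]].
det(A - λI) = 0 gives eigenvalues λ = -2, -1, 3.
For λ=-2: eigenvector (-1,1,0).
For λ=-1: eigenvector (-5,3,-1).
For λ=3: eigenvector (3,-2,1).
General solution: C_1e^(-2t)(-1,1,0) + C_2e^(-t)(-5,3,-1) + C_3e^(3t)(3,-2,1).

u(t) = -C_1e^(-2t) - 5C_2e^(-t) + 3C_3e^(3t), v(t) = C_1e^(-2t) + 3C_2e^(-t) - 2C_3e^(3t), w(t) = -C_2e^(-t) + C_3e^(3t)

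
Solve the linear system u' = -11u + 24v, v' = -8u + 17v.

u(t) = -3c_1e^(5t) - 2c_2e^(t), v(t) = -2c_1e^(5t) - c_2e^(t)

Coefficient matrix A = [[-11, 24], [-8, 17]].
Characteristic polynomial det(A - λI) = λ^2 - 6λ + 5 = 0.
Eigenvalues λ = 5, 1.
For λ=5: (A-λI) row 1 is [-16, 24], so an eigenvector is (-3, -2).
For λ=1: (A-λI) row 1 is [-12, 24], so an eigenvector is (-2, -1).
General solution: c_1e^(5t)(-3,-2) + c_2e^(t)(-2,-1).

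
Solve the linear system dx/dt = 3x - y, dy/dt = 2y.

x(t) = c_1e^(2t) - c_2e^(3t), y(t) = c_1e^(2t)

Coefficient matrix A = [[3, -1], [0, 2]].
Characteristic polynomial det(A - λI) = λ^2 - 5λ + 6 = 0.
Eigenvalues λ = 2, 3.
For λ=2: (A-λI) row 1 is [1, -1], so an eigenvector is (1, 1).
For λ=3: (A-λI) row 1 is [0, -1], so an eigenvector is (-1, 0).
General solution: c_1e^(2t)(1,1) + c_2e^(3t)(-1,0).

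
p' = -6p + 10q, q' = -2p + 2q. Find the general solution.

Coefficient matrix A = [[-6, 10], [-2, 2]].
Characteristic polynomial det(A - λI) = λ^2 + 4λ + 8 = 0.
Eigenvalues λ = -2 ± 2i (complex conjugate pair).
For λ=-2+2i: an eigenvector is (2,1) - i(1,0) = (2 - i, 1).
A real fundamental pair from Re and Im of e^((-2+2i)t)v: X_1 = e^(-2t)(cos(2t)·(2,1) + sin(2t)·(1,0)), X_2 = e^(-2t)(sin(2t)·(2,1) - cos(2t)·(1,0)).
General solution: c_1X_1 + c_2X_2.

p(t) = c_1e^(-2t)sin(2t) + 2c_1e^(-2t)cos(2t) + 2c_2e^(-2t)sin(2t) - c_2e^(-2t)cos(2t), q(t) = c_1e^(-2t)cos(2t) + c_2e^(-2t)sin(2t)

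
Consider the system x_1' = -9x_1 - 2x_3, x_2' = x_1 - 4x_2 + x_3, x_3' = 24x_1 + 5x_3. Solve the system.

x_1(t) = C_2e^(-3t) - C_3e^(-t), x_2(t) = C_1e^(-4t) - 2C_2e^(-3t) + C_3e^(-t), x_3(t) = -3C_2e^(-3t) + 4C_3e^(-t)

Coefficient matrix A = [[-9, 0, -2], [1, -4, 1], [24, 0, 5]].
det(A - λI) = 0 gives eigenvalues λ = -4, -3, -1.
For λ=-4: eigenvector (0,1,0).
For λ=-3: eigenvector (1,-2,-3).
For λ=-1: eigenvector (-1,1,4).
General solution: C_1e^(-4t)(0,1,0) + C_2e^(-3t)(1,-2,-3) + C_3e^(-t)(-1,1,4).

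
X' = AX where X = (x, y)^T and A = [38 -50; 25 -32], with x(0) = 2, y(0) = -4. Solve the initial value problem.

x(t) = 54e^(3t)sin(5t) + 2e^(3t)cos(5t), y(t) = 38e^(3t)sin(5t) - 4e^(3t)cos(5t)

Coefficient matrix A = [[38, -50], [25, -32]].
Characteristic polynomial det(A - λI) = λ^2 - 6λ + 34 = 0.
Eigenvalues λ = 3 ± 5i (complex conjugate pair).
For λ=3+5i: an eigenvector is (1,1) - i(-3,-2) = (1 + 3i, 1 + 2i).
A real fundamental pair from Re and Im of e^((3+5i)t)v: X_1 = e^(3t)(cos(5t)·(1,1) + sin(5t)·(-3,-2)), X_2 = e^(3t)(sin(5t)·(1,1) - cos(5t)·(-3,-2)).
General solution: c_1X_1 + c_2X_2.
Applying x(0)=2, y(0)=-4 gives c_1=-16, c_2=6.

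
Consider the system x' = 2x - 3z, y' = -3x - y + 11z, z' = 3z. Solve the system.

x(t) = C_1e^(2t) - 3C_3e^(3t), y(t) = -C_1e^(2t) + C_2e^(-t) + 5C_3e^(3t), z(t) = C_3e^(3t)

Coefficient matrix A = [[2, 0, -3], [-3, -1, 11], [0, 0, 3]].
det(A - λI) = 0 gives eigenvalues λ = 2, -1, 3.
For λ=2: eigenvector (1,-1,0).
For λ=-1: eigenvector (0,1,0).
For λ=3: eigenvector (-3,5,1).
General solution: C_1e^(2t)(1,-1,0) + C_2e^(-t)(0,1,0) + C_3e^(3t)(-3,5,1).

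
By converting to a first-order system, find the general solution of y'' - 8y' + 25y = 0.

y(t) = C_1e^(4t)cos(3t) + C_2e^(4t)sin(3t)

Let x_1 = y, x_2 = y'. Then x_1' = x_2 and x_2' = -25x_1 + 8x_2.
A = [[0,1],[-25,8]]; det(A-λI) = λ^2 - 8λ + 25.
Eigenvalues λ = 4 ± 3i.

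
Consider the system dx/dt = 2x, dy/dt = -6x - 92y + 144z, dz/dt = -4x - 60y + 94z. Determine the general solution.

Coefficient matrix A = [[2, 0, 0], [-6, -92, 144], [-4, -60, 94]].
det(A - λI) = 0 gives eigenvalues λ = 2, 4, -2.
For λ=2: eigenvector (1,3,2).
For λ=4: eigenvector (0,-3,-2).
For λ=-2: eigenvector (0,8,5).
General solution: K_1e^(2t)(1,3,2) + K_2e^(4t)(0,-3,-2) + K_3e^(-2t)(0,8,5).

x(t) = K_1e^(2t), y(t) = 3K_1e^(2t) - 3K_2e^(4t) + 8K_3e^(-2t), z(t) = 2K_1e^(2t) - 2K_2e^(4t) + 5K_3e^(-2t)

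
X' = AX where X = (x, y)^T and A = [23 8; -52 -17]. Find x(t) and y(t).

Coefficient matrix A = [[23, 8], [-52, -17]].
Characteristic polynomial det(A - λI) = λ^2 - 6λ + 25 = 0.
Eigenvalues λ = 3 ± 4i (complex conjugate pair).
For λ=3+4i: an eigenvector is (1,-2) - i(1,-3) = (1 - i, -2 + 3i).
A real fundamental pair from Re and Im of e^((3+4i)t)v: X_1 = e^(3t)(cos(4t)·(1,-2) + sin(4t)·(1,-3)), X_2 = e^(3t)(sin(4t)·(1,-2) - cos(4t)·(1,-3)).
General solution: C_1X_1 + C_2X_2.

x(t) = C_1e^(3t)sin(4t) + C_1e^(3t)cos(4t) + C_2e^(3t)sin(4t) - C_2e^(3t)cos(4t), y(t) = -3C_1e^(3t)sin(4t) - 2C_1e^(3t)cos(4t) - 2C_2e^(3t)sin(4t) + 3C_2e^(3t)cos(4t)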